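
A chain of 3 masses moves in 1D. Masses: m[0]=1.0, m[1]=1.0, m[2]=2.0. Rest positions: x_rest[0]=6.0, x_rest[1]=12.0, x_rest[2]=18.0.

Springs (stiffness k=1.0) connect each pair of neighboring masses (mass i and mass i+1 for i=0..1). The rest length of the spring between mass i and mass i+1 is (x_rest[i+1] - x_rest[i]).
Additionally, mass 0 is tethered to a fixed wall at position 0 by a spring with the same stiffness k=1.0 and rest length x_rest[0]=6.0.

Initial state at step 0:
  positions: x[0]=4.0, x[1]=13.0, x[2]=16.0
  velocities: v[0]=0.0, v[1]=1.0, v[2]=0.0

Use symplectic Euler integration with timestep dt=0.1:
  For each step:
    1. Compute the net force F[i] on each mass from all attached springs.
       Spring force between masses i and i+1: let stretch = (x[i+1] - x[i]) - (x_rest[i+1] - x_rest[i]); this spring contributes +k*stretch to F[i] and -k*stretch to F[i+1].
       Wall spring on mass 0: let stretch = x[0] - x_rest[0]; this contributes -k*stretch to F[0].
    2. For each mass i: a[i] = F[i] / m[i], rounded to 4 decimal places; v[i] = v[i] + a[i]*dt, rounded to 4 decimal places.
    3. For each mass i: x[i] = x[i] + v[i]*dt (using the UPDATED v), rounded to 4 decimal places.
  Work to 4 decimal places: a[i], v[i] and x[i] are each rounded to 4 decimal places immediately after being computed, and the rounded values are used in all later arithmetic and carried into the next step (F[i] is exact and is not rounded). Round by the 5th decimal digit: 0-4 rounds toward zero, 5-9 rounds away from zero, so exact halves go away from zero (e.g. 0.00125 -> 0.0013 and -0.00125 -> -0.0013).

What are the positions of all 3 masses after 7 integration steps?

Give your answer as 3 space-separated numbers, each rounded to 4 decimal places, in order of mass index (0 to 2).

Step 0: x=[4.0000 13.0000 16.0000] v=[0.0000 1.0000 0.0000]
Step 1: x=[4.0500 13.0400 16.0150] v=[0.5000 0.4000 0.1500]
Step 2: x=[4.1494 13.0199 16.0451] v=[0.9940 -0.2015 0.3013]
Step 3: x=[4.2960 12.9413 16.0901] v=[1.4661 -0.7860 0.4500]
Step 4: x=[4.4861 12.8077 16.1494] v=[1.9010 -1.3357 0.5926]
Step 5: x=[4.7146 12.6243 16.2220] v=[2.2846 -1.8337 0.7255]
Step 6: x=[4.9750 12.3978 16.3066] v=[2.6041 -2.2649 0.8456]
Step 7: x=[5.2599 12.1362 16.4016] v=[2.8489 -2.6163 0.9502]

Answer: 5.2599 12.1362 16.4016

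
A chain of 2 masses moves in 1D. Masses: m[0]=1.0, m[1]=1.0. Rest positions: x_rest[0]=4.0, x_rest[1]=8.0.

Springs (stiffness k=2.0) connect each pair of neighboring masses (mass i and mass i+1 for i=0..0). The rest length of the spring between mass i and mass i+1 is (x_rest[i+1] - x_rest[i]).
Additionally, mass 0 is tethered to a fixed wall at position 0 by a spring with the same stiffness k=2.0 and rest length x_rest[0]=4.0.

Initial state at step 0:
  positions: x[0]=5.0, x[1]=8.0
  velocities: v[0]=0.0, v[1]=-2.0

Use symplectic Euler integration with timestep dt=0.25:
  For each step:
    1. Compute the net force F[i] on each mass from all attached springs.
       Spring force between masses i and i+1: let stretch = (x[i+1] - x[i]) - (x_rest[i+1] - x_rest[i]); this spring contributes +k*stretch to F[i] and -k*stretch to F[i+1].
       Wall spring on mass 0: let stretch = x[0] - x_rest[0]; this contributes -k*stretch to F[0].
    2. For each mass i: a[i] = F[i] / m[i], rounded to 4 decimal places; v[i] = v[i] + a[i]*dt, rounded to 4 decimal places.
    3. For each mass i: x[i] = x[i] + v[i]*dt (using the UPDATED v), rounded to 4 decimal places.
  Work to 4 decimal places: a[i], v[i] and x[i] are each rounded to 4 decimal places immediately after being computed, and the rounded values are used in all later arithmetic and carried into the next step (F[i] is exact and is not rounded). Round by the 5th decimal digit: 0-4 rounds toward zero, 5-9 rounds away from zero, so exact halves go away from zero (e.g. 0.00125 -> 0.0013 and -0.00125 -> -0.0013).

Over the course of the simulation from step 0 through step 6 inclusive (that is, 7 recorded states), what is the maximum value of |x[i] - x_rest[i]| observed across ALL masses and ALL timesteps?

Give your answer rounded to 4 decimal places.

Answer: 1.7010

Derivation:
Step 0: x=[5.0000 8.0000] v=[0.0000 -2.0000]
Step 1: x=[4.7500 7.6250] v=[-1.0000 -1.5000]
Step 2: x=[4.2656 7.3906] v=[-1.9375 -0.9375]
Step 3: x=[3.6387 7.2656] v=[-2.5078 -0.5000]
Step 4: x=[3.0103 7.1872] v=[-2.5137 -0.3135]
Step 5: x=[2.5277 7.0867] v=[-1.9304 -0.4020]
Step 6: x=[2.2990 6.9163] v=[-0.9148 -0.6815]
Max displacement = 1.7010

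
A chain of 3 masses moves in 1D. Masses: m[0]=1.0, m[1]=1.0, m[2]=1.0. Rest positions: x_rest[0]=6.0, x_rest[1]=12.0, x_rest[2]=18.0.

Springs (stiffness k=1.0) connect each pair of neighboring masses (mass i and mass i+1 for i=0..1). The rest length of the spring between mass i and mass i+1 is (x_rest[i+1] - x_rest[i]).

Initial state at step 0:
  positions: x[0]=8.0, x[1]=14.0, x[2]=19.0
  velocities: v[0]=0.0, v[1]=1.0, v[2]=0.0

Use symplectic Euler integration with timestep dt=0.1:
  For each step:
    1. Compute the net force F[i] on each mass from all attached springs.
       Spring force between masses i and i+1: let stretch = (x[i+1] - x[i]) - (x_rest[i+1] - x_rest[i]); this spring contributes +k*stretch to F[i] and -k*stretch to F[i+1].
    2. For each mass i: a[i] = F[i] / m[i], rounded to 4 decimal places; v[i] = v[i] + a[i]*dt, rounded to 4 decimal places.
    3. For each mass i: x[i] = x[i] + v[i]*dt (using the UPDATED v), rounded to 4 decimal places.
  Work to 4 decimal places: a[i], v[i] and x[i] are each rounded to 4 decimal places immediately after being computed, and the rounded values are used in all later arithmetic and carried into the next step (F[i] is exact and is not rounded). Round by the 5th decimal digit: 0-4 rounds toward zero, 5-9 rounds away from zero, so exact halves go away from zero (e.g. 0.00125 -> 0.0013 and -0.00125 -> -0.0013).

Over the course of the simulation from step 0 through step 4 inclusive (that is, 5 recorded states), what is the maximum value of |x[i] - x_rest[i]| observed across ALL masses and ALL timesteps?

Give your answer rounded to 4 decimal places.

Answer: 2.2848

Derivation:
Step 0: x=[8.0000 14.0000 19.0000] v=[0.0000 1.0000 0.0000]
Step 1: x=[8.0000 14.0900 19.0100] v=[0.0000 0.9000 0.1000]
Step 2: x=[8.0009 14.1683 19.0308] v=[0.0090 0.7830 0.2080]
Step 3: x=[8.0035 14.2336 19.0630] v=[0.0257 0.6525 0.3218]
Step 4: x=[8.0084 14.2848 19.1069] v=[0.0487 0.5124 0.4389]
Max displacement = 2.2848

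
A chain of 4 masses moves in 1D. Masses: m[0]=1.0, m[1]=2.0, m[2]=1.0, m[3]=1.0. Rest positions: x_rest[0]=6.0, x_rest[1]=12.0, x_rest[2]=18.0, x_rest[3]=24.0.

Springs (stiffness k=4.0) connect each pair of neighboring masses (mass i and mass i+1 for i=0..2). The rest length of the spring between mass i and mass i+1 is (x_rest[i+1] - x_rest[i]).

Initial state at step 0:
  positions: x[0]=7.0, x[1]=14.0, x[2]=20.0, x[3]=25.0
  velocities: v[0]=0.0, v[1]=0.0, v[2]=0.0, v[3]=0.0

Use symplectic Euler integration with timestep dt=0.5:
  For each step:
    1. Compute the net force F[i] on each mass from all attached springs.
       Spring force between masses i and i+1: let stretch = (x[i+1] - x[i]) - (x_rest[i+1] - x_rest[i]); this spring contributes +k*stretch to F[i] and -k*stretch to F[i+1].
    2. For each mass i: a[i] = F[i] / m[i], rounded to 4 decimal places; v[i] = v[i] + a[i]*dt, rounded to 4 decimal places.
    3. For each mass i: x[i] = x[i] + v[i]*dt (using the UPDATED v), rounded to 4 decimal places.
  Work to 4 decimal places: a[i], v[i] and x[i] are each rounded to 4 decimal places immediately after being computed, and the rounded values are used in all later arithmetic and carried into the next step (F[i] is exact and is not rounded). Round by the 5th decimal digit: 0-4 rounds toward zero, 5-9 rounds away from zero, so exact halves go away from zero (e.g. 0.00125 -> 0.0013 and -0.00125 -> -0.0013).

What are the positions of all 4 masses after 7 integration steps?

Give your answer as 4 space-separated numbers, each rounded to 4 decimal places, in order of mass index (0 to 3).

Step 0: x=[7.0000 14.0000 20.0000 25.0000] v=[0.0000 0.0000 0.0000 0.0000]
Step 1: x=[8.0000 13.5000 19.0000 26.0000] v=[2.0000 -1.0000 -2.0000 2.0000]
Step 2: x=[8.5000 13.0000 19.5000 26.0000] v=[1.0000 -1.0000 1.0000 0.0000]
Step 3: x=[7.5000 13.5000 20.0000 25.5000] v=[-2.0000 1.0000 1.0000 -1.0000]
Step 4: x=[6.5000 14.2500 19.5000 25.5000] v=[-2.0000 1.5000 -1.0000 0.0000]
Step 5: x=[7.2500 13.7500 19.7500 25.5000] v=[1.5000 -1.0000 0.5000 0.0000]
Step 6: x=[8.5000 13.0000 19.7500 25.7500] v=[2.5000 -1.5000 0.0000 0.5000]
Step 7: x=[8.2500 13.3750 19.0000 26.0000] v=[-0.5000 0.7500 -1.5000 0.5000]

Answer: 8.2500 13.3750 19.0000 26.0000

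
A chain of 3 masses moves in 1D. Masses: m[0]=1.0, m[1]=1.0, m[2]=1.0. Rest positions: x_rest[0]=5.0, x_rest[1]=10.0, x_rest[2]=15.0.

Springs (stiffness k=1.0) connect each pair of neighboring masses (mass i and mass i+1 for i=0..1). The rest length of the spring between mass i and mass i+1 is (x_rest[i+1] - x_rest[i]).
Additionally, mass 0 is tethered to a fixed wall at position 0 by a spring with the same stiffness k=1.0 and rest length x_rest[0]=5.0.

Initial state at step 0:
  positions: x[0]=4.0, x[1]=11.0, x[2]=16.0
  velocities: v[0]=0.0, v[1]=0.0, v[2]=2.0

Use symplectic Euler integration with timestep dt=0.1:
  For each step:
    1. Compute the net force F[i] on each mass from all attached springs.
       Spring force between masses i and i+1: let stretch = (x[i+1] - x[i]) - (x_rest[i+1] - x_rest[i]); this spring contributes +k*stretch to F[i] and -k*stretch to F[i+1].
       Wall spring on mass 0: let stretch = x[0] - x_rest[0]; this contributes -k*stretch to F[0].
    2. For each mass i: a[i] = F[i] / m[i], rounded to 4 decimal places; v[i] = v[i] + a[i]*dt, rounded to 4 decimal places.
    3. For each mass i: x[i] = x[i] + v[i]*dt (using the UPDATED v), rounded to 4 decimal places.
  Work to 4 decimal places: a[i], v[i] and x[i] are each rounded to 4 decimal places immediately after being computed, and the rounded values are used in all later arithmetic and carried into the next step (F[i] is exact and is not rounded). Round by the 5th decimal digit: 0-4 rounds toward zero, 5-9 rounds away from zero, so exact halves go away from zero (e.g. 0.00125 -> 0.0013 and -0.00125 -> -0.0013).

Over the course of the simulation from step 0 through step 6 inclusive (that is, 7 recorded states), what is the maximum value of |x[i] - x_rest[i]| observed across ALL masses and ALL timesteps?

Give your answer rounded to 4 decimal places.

Step 0: x=[4.0000 11.0000 16.0000] v=[0.0000 0.0000 2.0000]
Step 1: x=[4.0300 10.9800 16.2000] v=[0.3000 -0.2000 2.0000]
Step 2: x=[4.0892 10.9427 16.3978] v=[0.5920 -0.3730 1.9780]
Step 3: x=[4.1760 10.8914 16.5911] v=[0.8684 -0.5128 1.9325]
Step 4: x=[4.2882 10.8300 16.7774] v=[1.1223 -0.6144 1.8625]
Step 5: x=[4.4230 10.7626 16.9542] v=[1.3477 -0.6738 1.7678]
Step 6: x=[4.5769 10.6937 17.1191] v=[1.5394 -0.6886 1.6486]
Max displacement = 2.1191

Answer: 2.1191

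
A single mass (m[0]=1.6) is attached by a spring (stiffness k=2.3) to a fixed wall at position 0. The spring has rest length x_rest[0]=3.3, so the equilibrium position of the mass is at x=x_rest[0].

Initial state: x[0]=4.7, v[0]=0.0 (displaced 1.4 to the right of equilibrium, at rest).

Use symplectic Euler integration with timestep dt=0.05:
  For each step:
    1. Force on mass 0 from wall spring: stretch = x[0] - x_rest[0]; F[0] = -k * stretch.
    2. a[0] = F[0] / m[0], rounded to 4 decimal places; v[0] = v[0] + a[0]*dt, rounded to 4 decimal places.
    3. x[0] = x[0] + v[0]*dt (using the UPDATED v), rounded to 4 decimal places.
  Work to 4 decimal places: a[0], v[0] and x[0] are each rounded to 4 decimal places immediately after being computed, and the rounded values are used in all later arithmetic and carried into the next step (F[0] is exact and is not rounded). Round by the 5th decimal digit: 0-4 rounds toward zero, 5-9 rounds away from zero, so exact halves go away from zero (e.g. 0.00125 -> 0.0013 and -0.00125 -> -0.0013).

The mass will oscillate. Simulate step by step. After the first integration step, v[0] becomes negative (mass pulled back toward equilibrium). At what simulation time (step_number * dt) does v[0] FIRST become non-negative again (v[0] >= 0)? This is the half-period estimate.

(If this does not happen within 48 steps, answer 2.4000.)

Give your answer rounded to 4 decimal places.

Answer: 2.4000

Derivation:
Step 0: x=[4.7000] v=[0.0000]
Step 1: x=[4.6950] v=[-0.1006]
Step 2: x=[4.6850] v=[-0.2009]
Step 3: x=[4.6700] v=[-0.3004]
Step 4: x=[4.6501] v=[-0.3989]
Step 5: x=[4.6253] v=[-0.4959]
Step 6: x=[4.5957] v=[-0.5912]
Step 7: x=[4.5615] v=[-0.6843]
Step 8: x=[4.5228] v=[-0.7750]
Step 9: x=[4.4797] v=[-0.8629]
Step 10: x=[4.4323] v=[-0.9477]
Step 11: x=[4.3808] v=[-1.0291]
Step 12: x=[4.3255] v=[-1.1068]
Step 13: x=[4.2665] v=[-1.1805]
Step 14: x=[4.2040] v=[-1.2500]
Step 15: x=[4.1383] v=[-1.3150]
Step 16: x=[4.0695] v=[-1.3753]
Step 17: x=[3.9980] v=[-1.4306]
Step 18: x=[3.9240] v=[-1.4808]
Step 19: x=[3.8477] v=[-1.5257]
Step 20: x=[3.7694] v=[-1.5651]
Step 21: x=[3.6895] v=[-1.5988]
Step 22: x=[3.6082] v=[-1.6268]
Step 23: x=[3.5258] v=[-1.6490]
Step 24: x=[3.4425] v=[-1.6652]
Step 25: x=[3.3587] v=[-1.6754]
Step 26: x=[3.2747] v=[-1.6796]
Step 27: x=[3.1908] v=[-1.6778]
Step 28: x=[3.1073] v=[-1.6700]
Step 29: x=[3.0245] v=[-1.6562]
Step 30: x=[2.9427] v=[-1.6364]
Step 31: x=[2.8622] v=[-1.6107]
Step 32: x=[2.7832] v=[-1.5792]
Step 33: x=[2.7061] v=[-1.5421]
Step 34: x=[2.6311] v=[-1.4994]
Step 35: x=[2.5585] v=[-1.4513]
Step 36: x=[2.4886] v=[-1.3980]
Step 37: x=[2.4216] v=[-1.3397]
Step 38: x=[2.3578] v=[-1.2766]
Step 39: x=[2.2974] v=[-1.2089]
Step 40: x=[2.2406] v=[-1.1368]
Step 41: x=[2.1876] v=[-1.0607]
Step 42: x=[2.1386] v=[-0.9807]
Step 43: x=[2.0937] v=[-0.8972]
Step 44: x=[2.0532] v=[-0.8105]
Step 45: x=[2.0172] v=[-0.7209]
Step 46: x=[1.9858] v=[-0.6287]
Step 47: x=[1.9591] v=[-0.5342]
Step 48: x=[1.9372] v=[-0.4378]
v[0] did not become non-negative within 48 steps; using fallback time=2.4000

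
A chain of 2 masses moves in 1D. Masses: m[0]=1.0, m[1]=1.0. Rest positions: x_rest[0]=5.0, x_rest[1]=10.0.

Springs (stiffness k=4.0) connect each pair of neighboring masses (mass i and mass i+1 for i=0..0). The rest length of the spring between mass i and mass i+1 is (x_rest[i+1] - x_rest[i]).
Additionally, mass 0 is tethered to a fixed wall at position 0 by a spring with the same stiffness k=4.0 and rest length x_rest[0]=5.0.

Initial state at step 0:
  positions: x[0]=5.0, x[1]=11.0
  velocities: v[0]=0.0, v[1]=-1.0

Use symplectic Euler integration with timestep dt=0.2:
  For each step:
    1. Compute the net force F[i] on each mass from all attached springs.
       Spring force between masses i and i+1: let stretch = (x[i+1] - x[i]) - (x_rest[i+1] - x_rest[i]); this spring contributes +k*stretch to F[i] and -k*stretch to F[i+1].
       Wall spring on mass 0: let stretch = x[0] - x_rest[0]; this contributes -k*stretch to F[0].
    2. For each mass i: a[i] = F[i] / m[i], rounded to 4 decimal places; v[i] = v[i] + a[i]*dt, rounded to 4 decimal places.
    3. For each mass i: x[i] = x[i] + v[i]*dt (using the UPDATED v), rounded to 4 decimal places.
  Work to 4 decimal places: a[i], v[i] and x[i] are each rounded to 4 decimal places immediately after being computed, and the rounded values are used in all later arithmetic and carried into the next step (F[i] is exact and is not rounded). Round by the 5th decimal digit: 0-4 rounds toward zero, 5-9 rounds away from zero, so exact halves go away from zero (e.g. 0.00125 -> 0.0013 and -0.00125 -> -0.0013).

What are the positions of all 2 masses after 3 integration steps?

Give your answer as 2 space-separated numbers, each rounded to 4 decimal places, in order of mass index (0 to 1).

Answer: 5.4961 9.7933

Derivation:
Step 0: x=[5.0000 11.0000] v=[0.0000 -1.0000]
Step 1: x=[5.1600 10.6400] v=[0.8000 -1.8000]
Step 2: x=[5.3712 10.2032] v=[1.0560 -2.1840]
Step 3: x=[5.4961 9.7933] v=[0.6246 -2.0496]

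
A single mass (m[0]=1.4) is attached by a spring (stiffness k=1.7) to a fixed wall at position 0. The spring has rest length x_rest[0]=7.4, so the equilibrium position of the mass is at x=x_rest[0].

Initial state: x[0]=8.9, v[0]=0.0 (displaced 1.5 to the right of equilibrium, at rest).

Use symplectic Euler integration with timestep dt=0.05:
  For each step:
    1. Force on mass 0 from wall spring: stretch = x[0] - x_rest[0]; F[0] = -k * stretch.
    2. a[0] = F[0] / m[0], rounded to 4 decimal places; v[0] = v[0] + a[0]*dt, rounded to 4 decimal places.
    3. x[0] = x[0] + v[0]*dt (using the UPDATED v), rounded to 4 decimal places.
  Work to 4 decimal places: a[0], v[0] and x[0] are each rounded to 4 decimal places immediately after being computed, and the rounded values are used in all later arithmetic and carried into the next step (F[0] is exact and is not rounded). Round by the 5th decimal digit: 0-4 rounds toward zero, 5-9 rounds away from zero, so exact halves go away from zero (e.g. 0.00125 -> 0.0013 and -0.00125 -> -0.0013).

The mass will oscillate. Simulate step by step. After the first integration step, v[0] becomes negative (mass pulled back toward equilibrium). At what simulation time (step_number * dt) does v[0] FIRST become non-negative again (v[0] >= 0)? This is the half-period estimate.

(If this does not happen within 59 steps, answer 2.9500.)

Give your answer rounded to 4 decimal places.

Answer: 2.9000

Derivation:
Step 0: x=[8.9000] v=[0.0000]
Step 1: x=[8.8954] v=[-0.0911]
Step 2: x=[8.8863] v=[-0.1819]
Step 3: x=[8.8727] v=[-0.2721]
Step 4: x=[8.8546] v=[-0.3615]
Step 5: x=[8.8321] v=[-0.4498]
Step 6: x=[8.8053] v=[-0.5368]
Step 7: x=[8.7742] v=[-0.6221]
Step 8: x=[8.7389] v=[-0.7055]
Step 9: x=[8.6996] v=[-0.7868]
Step 10: x=[8.6563] v=[-0.8657]
Step 11: x=[8.6092] v=[-0.9420]
Step 12: x=[8.5584] v=[-1.0154]
Step 13: x=[8.5041] v=[-1.0857]
Step 14: x=[8.4465] v=[-1.1527]
Step 15: x=[8.3857] v=[-1.2162]
Step 16: x=[8.3219] v=[-1.2760]
Step 17: x=[8.2553] v=[-1.3320]
Step 18: x=[8.1861] v=[-1.3839]
Step 19: x=[8.1145] v=[-1.4316]
Step 20: x=[8.0408] v=[-1.4750]
Step 21: x=[7.9651] v=[-1.5139]
Step 22: x=[7.8877] v=[-1.5482]
Step 23: x=[7.8088] v=[-1.5778]
Step 24: x=[7.7287] v=[-1.6026]
Step 25: x=[7.6476] v=[-1.6226]
Step 26: x=[7.5657] v=[-1.6376]
Step 27: x=[7.4833] v=[-1.6477]
Step 28: x=[7.4007] v=[-1.6528]
Step 29: x=[7.3181] v=[-1.6528]
Step 30: x=[7.2357] v=[-1.6478]
Step 31: x=[7.1538] v=[-1.6378]
Step 32: x=[7.0727] v=[-1.6229]
Step 33: x=[6.9926] v=[-1.6030]
Step 34: x=[6.9137] v=[-1.5783]
Step 35: x=[6.8363] v=[-1.5488]
Step 36: x=[6.7606] v=[-1.5146]
Step 37: x=[6.6868] v=[-1.4758]
Step 38: x=[6.6152] v=[-1.4325]
Step 39: x=[6.5460] v=[-1.3849]
Step 40: x=[6.4793] v=[-1.3331]
Step 41: x=[6.4154] v=[-1.2772]
Step 42: x=[6.3545] v=[-1.2174]
Step 43: x=[6.2968] v=[-1.1539]
Step 44: x=[6.2425] v=[-1.0869]
Step 45: x=[6.1917] v=[-1.0166]
Step 46: x=[6.1445] v=[-0.9432]
Step 47: x=[6.1012] v=[-0.8670]
Step 48: x=[6.0618] v=[-0.7881]
Step 49: x=[6.0265] v=[-0.7069]
Step 50: x=[5.9953] v=[-0.6235]
Step 51: x=[5.9684] v=[-0.5382]
Step 52: x=[5.9458] v=[-0.4513]
Step 53: x=[5.9277] v=[-0.3630]
Step 54: x=[5.9140] v=[-0.2736]
Step 55: x=[5.9048] v=[-0.1834]
Step 56: x=[5.9002] v=[-0.0926]
Step 57: x=[5.9001] v=[-0.0015]
Step 58: x=[5.9046] v=[0.0896]
First v>=0 after going negative at step 58, time=2.9000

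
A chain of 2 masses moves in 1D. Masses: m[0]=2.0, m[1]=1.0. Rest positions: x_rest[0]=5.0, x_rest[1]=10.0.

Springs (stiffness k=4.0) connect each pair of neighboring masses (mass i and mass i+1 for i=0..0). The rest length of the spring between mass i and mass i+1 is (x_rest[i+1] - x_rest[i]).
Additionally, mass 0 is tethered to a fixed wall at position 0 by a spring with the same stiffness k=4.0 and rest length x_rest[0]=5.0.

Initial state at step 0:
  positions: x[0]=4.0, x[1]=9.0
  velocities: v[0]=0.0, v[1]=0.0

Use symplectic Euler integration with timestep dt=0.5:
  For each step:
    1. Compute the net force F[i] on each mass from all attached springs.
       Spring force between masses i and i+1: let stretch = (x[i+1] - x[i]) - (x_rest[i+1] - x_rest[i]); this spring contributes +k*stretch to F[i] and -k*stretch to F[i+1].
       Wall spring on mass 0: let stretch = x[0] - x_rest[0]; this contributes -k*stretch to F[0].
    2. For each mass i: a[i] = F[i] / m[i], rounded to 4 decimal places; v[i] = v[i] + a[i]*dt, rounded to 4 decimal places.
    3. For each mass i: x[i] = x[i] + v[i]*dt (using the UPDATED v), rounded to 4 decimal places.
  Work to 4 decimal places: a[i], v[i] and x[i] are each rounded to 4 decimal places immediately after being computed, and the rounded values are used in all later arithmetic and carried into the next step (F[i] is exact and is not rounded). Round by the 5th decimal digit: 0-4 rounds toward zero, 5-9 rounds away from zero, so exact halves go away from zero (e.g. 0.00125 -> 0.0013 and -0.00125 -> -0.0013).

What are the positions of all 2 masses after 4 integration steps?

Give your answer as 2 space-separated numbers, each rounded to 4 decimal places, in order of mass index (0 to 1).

Step 0: x=[4.0000 9.0000] v=[0.0000 0.0000]
Step 1: x=[4.5000 9.0000] v=[1.0000 0.0000]
Step 2: x=[5.0000 9.5000] v=[1.0000 1.0000]
Step 3: x=[5.2500 10.5000] v=[0.5000 2.0000]
Step 4: x=[5.5000 11.2500] v=[0.5000 1.5000]

Answer: 5.5000 11.2500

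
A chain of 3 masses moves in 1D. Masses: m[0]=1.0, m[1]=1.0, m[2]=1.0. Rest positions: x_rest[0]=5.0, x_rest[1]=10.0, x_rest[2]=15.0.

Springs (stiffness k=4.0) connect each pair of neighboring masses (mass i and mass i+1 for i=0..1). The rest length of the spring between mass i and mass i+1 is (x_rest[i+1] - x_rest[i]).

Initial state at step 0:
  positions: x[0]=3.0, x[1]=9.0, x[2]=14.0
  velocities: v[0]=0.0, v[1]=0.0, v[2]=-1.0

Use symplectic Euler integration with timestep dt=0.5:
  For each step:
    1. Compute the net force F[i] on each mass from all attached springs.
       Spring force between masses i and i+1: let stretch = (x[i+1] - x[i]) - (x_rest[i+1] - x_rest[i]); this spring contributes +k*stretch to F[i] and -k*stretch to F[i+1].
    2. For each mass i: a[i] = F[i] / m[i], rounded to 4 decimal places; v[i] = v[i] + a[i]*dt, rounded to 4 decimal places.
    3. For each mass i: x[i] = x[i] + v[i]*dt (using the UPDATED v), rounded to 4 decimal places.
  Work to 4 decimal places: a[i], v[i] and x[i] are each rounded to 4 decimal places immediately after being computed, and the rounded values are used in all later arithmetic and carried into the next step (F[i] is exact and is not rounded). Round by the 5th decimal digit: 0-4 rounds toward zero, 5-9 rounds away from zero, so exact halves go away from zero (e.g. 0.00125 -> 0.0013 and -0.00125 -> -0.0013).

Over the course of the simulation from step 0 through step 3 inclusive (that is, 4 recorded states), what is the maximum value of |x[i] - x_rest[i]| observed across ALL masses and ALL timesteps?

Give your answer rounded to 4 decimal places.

Answer: 2.5000

Derivation:
Step 0: x=[3.0000 9.0000 14.0000] v=[0.0000 0.0000 -1.0000]
Step 1: x=[4.0000 8.0000 13.5000] v=[2.0000 -2.0000 -1.0000]
Step 2: x=[4.0000 8.5000 12.5000] v=[0.0000 1.0000 -2.0000]
Step 3: x=[3.5000 8.5000 12.5000] v=[-1.0000 0.0000 0.0000]
Max displacement = 2.5000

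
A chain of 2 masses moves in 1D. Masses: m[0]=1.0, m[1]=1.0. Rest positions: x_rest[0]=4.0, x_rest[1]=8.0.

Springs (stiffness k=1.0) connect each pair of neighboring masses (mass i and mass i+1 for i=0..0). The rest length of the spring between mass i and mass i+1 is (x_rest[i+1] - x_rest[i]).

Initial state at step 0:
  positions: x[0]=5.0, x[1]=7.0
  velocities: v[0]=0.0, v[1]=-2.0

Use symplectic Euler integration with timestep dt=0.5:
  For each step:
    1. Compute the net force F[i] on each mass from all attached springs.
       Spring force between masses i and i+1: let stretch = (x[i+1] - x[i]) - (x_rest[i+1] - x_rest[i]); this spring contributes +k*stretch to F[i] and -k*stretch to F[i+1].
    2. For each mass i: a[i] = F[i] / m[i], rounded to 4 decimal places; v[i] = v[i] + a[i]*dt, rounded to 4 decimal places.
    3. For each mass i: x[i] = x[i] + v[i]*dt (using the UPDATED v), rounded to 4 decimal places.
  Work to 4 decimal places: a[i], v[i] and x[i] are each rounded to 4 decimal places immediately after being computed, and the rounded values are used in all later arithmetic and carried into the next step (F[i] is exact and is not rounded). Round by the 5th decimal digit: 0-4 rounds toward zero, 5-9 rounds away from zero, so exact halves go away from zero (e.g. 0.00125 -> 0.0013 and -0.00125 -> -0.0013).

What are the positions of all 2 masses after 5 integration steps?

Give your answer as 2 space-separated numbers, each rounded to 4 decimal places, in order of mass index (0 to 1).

Step 0: x=[5.0000 7.0000] v=[0.0000 -2.0000]
Step 1: x=[4.5000 6.5000] v=[-1.0000 -1.0000]
Step 2: x=[3.5000 6.5000] v=[-2.0000 0.0000]
Step 3: x=[2.2500 6.7500] v=[-2.5000 0.5000]
Step 4: x=[1.1250 6.8750] v=[-2.2500 0.2500]
Step 5: x=[0.4375 6.5625] v=[-1.3750 -0.6250]

Answer: 0.4375 6.5625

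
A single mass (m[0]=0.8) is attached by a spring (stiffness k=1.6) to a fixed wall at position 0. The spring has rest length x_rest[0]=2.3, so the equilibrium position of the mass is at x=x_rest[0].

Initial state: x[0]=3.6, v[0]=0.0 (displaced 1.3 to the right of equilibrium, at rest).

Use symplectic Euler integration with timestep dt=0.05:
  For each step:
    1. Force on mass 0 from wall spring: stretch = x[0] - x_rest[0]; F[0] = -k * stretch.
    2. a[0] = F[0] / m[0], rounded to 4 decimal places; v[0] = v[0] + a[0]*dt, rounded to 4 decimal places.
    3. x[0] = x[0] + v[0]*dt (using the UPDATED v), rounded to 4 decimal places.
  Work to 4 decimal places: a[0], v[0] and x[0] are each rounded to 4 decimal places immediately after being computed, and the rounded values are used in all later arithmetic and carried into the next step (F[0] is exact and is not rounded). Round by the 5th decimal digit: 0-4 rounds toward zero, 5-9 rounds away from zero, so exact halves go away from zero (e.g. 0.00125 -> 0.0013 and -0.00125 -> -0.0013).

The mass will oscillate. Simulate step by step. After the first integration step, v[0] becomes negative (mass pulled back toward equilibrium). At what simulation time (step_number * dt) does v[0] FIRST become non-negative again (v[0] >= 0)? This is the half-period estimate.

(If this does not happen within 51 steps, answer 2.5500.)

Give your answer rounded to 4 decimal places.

Step 0: x=[3.6000] v=[0.0000]
Step 1: x=[3.5935] v=[-0.1300]
Step 2: x=[3.5805] v=[-0.2594]
Step 3: x=[3.5611] v=[-0.3875]
Step 4: x=[3.5354] v=[-0.5136]
Step 5: x=[3.5035] v=[-0.6371]
Step 6: x=[3.4656] v=[-0.7575]
Step 7: x=[3.4219] v=[-0.8741]
Step 8: x=[3.3726] v=[-0.9863]
Step 9: x=[3.3179] v=[-1.0936]
Step 10: x=[3.2581] v=[-1.1954]
Step 11: x=[3.1935] v=[-1.2912]
Step 12: x=[3.1245] v=[-1.3806]
Step 13: x=[3.0513] v=[-1.4631]
Step 14: x=[2.9744] v=[-1.5382]
Step 15: x=[2.8941] v=[-1.6056]
Step 16: x=[2.8109] v=[-1.6650]
Step 17: x=[2.7251] v=[-1.7161]
Step 18: x=[2.6372] v=[-1.7586]
Step 19: x=[2.5476] v=[-1.7923]
Step 20: x=[2.4567] v=[-1.8171]
Step 21: x=[2.3651] v=[-1.8328]
Step 22: x=[2.2731] v=[-1.8393]
Step 23: x=[2.1813] v=[-1.8366]
Step 24: x=[2.0901] v=[-1.8247]
Step 25: x=[1.9999] v=[-1.8037]
Step 26: x=[1.9112] v=[-1.7737]
Step 27: x=[1.8245] v=[-1.7348]
Step 28: x=[1.7401] v=[-1.6873]
Step 29: x=[1.6585] v=[-1.6313]
Step 30: x=[1.5801] v=[-1.5672]
Step 31: x=[1.5053] v=[-1.4952]
Step 32: x=[1.4345] v=[-1.4157]
Step 33: x=[1.3680] v=[-1.3292]
Step 34: x=[1.3062] v=[-1.2360]
Step 35: x=[1.2494] v=[-1.1366]
Step 36: x=[1.1978] v=[-1.0315]
Step 37: x=[1.1517] v=[-0.9213]
Step 38: x=[1.1114] v=[-0.8065]
Step 39: x=[1.0770] v=[-0.6876]
Step 40: x=[1.0487] v=[-0.5653]
Step 41: x=[1.0267] v=[-0.4402]
Step 42: x=[1.0111] v=[-0.3129]
Step 43: x=[1.0019] v=[-0.1840]
Step 44: x=[0.9992] v=[-0.0542]
Step 45: x=[1.0030] v=[0.0759]
First v>=0 after going negative at step 45, time=2.2500

Answer: 2.2500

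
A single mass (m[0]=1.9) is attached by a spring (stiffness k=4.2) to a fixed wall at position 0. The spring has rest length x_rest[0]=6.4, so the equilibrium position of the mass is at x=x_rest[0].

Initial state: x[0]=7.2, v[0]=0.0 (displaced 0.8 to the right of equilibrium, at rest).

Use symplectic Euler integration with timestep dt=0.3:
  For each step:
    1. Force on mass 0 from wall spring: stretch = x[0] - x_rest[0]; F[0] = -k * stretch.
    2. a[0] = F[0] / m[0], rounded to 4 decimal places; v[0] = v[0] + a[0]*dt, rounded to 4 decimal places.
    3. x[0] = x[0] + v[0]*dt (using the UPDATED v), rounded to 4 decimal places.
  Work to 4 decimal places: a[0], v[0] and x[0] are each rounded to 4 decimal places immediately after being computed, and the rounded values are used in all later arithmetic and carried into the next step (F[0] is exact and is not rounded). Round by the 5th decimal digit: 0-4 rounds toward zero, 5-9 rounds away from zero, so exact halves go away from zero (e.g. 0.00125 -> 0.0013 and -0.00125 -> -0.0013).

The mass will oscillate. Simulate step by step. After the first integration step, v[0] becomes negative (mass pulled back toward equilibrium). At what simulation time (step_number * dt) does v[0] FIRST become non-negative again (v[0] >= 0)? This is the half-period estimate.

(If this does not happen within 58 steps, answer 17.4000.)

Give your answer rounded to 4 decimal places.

Step 0: x=[7.2000] v=[0.0000]
Step 1: x=[7.0409] v=[-0.5305]
Step 2: x=[6.7543] v=[-0.9555]
Step 3: x=[6.3972] v=[-1.1905]
Step 4: x=[6.0406] v=[-1.1886]
Step 5: x=[5.7555] v=[-0.9503]
Step 6: x=[5.5986] v=[-0.5229]
Step 7: x=[5.6012] v=[0.0086]
First v>=0 after going negative at step 7, time=2.1000

Answer: 2.1000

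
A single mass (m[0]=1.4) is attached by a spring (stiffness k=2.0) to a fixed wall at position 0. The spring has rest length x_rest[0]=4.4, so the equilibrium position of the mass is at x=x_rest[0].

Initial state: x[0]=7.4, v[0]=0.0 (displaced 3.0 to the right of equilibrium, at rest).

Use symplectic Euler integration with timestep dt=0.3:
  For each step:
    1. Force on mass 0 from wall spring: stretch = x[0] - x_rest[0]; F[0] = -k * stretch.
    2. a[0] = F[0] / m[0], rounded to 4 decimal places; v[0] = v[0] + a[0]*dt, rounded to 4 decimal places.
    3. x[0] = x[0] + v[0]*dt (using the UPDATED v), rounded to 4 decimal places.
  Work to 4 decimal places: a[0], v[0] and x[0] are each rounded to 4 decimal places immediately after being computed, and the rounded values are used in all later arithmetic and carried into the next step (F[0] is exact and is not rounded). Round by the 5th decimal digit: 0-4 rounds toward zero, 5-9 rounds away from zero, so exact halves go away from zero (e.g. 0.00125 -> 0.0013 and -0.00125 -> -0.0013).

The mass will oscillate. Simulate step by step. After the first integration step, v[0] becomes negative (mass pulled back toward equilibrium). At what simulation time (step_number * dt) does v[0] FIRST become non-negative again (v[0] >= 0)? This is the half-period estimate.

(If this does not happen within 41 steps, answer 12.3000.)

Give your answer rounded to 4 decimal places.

Answer: 2.7000

Derivation:
Step 0: x=[7.4000] v=[0.0000]
Step 1: x=[7.0143] v=[-1.2857]
Step 2: x=[6.2925] v=[-2.4061]
Step 3: x=[5.3273] v=[-3.2172]
Step 4: x=[4.2429] v=[-3.6146]
Step 5: x=[3.1787] v=[-3.5473]
Step 6: x=[2.2715] v=[-3.0239]
Step 7: x=[1.6380] v=[-2.1117]
Step 8: x=[1.3596] v=[-0.9280]
Step 9: x=[1.4721] v=[0.3750]
First v>=0 after going negative at step 9, time=2.7000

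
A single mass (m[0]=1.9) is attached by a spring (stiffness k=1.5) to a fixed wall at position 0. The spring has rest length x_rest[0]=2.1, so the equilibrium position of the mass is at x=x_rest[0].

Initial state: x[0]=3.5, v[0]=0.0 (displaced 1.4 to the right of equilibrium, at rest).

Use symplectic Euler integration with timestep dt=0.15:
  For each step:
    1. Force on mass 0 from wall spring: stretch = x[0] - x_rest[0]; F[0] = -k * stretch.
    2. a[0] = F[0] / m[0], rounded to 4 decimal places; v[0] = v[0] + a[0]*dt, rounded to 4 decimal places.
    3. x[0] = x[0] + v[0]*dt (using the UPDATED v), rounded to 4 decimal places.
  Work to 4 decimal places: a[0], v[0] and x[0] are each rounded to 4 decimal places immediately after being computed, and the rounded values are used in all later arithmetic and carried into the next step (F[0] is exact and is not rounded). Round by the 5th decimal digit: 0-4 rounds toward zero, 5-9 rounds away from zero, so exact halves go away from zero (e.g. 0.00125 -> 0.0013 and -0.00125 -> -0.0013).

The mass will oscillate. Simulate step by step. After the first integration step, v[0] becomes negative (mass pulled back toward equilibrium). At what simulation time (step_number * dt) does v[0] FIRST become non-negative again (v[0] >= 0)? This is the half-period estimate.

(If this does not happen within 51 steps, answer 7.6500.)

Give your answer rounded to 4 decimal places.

Step 0: x=[3.5000] v=[0.0000]
Step 1: x=[3.4751] v=[-0.1658]
Step 2: x=[3.4258] v=[-0.3286]
Step 3: x=[3.3530] v=[-0.4856]
Step 4: x=[3.2579] v=[-0.6340]
Step 5: x=[3.1422] v=[-0.7711]
Step 6: x=[3.0080] v=[-0.8945]
Step 7: x=[2.8577] v=[-1.0020]
Step 8: x=[2.6939] v=[-1.0917]
Step 9: x=[2.5196] v=[-1.1620]
Step 10: x=[2.3378] v=[-1.2117]
Step 11: x=[2.1518] v=[-1.2399]
Step 12: x=[1.9649] v=[-1.2460]
Step 13: x=[1.7804] v=[-1.2300]
Step 14: x=[1.6016] v=[-1.1922]
Step 15: x=[1.4316] v=[-1.1332]
Step 16: x=[1.2735] v=[-1.0540]
Step 17: x=[1.1301] v=[-0.9561]
Step 18: x=[1.0039] v=[-0.8412]
Step 19: x=[0.8972] v=[-0.7114]
Step 20: x=[0.8119] v=[-0.5690]
Step 21: x=[0.7494] v=[-0.4165]
Step 22: x=[0.7109] v=[-0.2566]
Step 23: x=[0.6971] v=[-0.0921]
Step 24: x=[0.7082] v=[0.0740]
First v>=0 after going negative at step 24, time=3.6000

Answer: 3.6000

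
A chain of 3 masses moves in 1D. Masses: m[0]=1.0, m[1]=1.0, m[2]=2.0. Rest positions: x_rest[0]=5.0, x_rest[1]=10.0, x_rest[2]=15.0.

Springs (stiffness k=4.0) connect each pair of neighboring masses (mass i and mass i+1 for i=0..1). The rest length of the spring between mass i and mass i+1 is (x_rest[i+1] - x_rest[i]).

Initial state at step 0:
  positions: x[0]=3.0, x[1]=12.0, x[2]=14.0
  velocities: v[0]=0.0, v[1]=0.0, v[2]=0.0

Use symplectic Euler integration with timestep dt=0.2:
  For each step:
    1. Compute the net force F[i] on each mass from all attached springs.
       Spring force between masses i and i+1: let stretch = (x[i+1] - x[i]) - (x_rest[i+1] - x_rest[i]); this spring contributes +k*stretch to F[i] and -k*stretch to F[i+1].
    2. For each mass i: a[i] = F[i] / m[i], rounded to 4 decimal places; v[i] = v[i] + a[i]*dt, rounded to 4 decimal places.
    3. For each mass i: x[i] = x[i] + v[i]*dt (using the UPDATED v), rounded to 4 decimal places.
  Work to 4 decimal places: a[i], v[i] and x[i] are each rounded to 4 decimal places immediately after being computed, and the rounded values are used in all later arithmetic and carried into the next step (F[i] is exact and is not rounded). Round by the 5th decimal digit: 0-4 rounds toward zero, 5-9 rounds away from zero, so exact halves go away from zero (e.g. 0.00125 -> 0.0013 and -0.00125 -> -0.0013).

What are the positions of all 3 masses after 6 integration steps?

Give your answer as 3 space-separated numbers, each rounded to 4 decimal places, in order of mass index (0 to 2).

Step 0: x=[3.0000 12.0000 14.0000] v=[0.0000 0.0000 0.0000]
Step 1: x=[3.6400 10.8800 14.2400] v=[3.2000 -5.6000 1.2000]
Step 2: x=[4.6384 9.1392 14.6112] v=[4.9920 -8.7040 1.8560]
Step 3: x=[5.5569 7.5538 14.9446] v=[4.5926 -7.9270 1.6672]
Step 4: x=[5.9949 6.8314 15.0868] v=[2.1901 -3.6119 0.7109]
Step 5: x=[5.7668 7.2960 14.9685] v=[-1.1407 2.3232 -0.5913]
Step 6: x=[4.9833 8.7436 14.6364] v=[-3.9173 7.2378 -1.6603]

Answer: 4.9833 8.7436 14.6364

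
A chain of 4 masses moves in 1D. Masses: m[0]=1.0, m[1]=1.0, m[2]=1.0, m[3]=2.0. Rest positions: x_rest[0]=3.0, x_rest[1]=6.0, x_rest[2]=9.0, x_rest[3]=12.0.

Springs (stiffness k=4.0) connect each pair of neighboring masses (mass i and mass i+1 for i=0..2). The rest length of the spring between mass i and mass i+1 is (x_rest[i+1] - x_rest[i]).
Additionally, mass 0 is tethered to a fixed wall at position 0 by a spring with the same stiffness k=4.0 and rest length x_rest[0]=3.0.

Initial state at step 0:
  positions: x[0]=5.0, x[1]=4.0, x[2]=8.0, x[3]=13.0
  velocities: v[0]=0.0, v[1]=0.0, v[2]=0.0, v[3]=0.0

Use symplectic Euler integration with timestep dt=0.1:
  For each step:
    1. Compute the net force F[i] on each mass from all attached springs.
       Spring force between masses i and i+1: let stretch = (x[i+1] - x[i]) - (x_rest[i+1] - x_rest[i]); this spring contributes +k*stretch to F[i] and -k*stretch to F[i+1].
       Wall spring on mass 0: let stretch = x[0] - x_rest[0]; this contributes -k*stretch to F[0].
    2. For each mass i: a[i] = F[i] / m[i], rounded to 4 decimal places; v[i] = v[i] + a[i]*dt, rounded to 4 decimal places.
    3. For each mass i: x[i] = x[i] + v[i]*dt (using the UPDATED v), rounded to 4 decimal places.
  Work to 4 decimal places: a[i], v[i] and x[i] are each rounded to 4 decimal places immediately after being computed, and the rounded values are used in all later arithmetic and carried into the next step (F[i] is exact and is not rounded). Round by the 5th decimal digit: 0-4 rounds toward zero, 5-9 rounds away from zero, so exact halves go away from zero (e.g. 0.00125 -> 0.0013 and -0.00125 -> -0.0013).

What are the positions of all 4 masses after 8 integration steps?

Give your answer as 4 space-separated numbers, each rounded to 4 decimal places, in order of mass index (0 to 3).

Answer: 0.7966 7.4156 9.6785 11.9005

Derivation:
Step 0: x=[5.0000 4.0000 8.0000 13.0000] v=[0.0000 0.0000 0.0000 0.0000]
Step 1: x=[4.7600 4.2000 8.0400 12.9600] v=[-2.4000 2.0000 0.4000 -0.4000]
Step 2: x=[4.3072 4.5760 8.1232 12.8816] v=[-4.5280 3.7600 0.8320 -0.7840]
Step 3: x=[3.6929 5.0831 8.2549 12.7680] v=[-6.1434 5.0714 1.3165 -1.1357]
Step 4: x=[2.9865 5.6615 8.4402 12.6242] v=[-7.0645 5.7840 1.8530 -1.4383]
Step 5: x=[2.2676 6.2441 8.6817 12.4567] v=[-7.1891 5.8255 2.4151 -1.6751]
Step 6: x=[1.6171 6.7651 8.9767 12.2737] v=[-6.5055 5.2099 2.9501 -1.8301]
Step 7: x=[1.1078 7.1686 9.3151 12.0848] v=[-5.0931 4.0353 3.3843 -1.8895]
Step 8: x=[0.7966 7.4156 9.6785 11.9005] v=[-3.1119 2.4696 3.6336 -1.8434]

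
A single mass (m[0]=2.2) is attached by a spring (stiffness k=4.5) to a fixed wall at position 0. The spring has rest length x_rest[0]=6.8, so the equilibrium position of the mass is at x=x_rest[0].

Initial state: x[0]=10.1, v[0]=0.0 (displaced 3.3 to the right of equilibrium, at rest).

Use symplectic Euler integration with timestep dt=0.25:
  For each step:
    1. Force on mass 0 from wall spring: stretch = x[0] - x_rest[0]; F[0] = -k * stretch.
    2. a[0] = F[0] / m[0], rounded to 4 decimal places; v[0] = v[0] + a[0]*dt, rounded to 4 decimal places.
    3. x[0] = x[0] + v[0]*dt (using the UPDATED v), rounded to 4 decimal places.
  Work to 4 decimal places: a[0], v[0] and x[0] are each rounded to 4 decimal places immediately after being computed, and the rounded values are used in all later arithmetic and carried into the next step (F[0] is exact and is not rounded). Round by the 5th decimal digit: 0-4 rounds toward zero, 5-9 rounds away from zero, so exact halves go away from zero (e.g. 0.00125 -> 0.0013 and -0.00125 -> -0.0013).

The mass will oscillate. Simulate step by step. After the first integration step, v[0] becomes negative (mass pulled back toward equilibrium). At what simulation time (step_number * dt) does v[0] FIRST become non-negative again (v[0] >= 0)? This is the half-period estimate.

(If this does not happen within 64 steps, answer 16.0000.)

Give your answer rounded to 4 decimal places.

Step 0: x=[10.1000] v=[0.0000]
Step 1: x=[9.6781] v=[-1.6875]
Step 2: x=[8.8883] v=[-3.1593]
Step 3: x=[7.8315] v=[-4.2272]
Step 4: x=[6.6428] v=[-4.7547]
Step 5: x=[5.4742] v=[-4.6743]
Step 6: x=[4.4751] v=[-3.9963]
Step 7: x=[3.7733] v=[-2.8074]
Step 8: x=[3.4584] v=[-1.2597]
Step 9: x=[3.5707] v=[0.4491]
First v>=0 after going negative at step 9, time=2.2500

Answer: 2.2500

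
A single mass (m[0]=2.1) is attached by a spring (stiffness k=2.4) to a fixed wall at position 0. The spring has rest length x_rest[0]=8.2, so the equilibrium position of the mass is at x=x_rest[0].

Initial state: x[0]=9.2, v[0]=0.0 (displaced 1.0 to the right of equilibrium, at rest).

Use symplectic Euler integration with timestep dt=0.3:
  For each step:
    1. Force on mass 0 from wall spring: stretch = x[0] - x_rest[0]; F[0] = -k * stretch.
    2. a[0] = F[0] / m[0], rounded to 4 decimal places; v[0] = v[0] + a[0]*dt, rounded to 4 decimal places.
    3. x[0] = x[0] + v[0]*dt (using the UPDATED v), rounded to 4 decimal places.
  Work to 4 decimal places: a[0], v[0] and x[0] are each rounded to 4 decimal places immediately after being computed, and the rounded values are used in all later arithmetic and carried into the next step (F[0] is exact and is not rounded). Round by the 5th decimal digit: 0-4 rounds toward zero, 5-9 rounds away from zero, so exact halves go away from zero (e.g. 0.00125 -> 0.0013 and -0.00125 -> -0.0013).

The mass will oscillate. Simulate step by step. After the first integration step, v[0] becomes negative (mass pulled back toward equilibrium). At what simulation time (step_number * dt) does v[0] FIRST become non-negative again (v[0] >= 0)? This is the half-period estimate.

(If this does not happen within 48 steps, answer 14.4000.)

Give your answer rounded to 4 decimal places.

Step 0: x=[9.2000] v=[0.0000]
Step 1: x=[9.0971] v=[-0.3429]
Step 2: x=[8.9020] v=[-0.6505]
Step 3: x=[8.6346] v=[-0.8912]
Step 4: x=[8.3225] v=[-1.0402]
Step 5: x=[7.9978] v=[-1.0822]
Step 6: x=[7.6939] v=[-1.0129]
Step 7: x=[7.4421] v=[-0.8394]
Step 8: x=[7.2683] v=[-0.5795]
Step 9: x=[7.1903] v=[-0.2601]
Step 10: x=[7.2161] v=[0.0861]
First v>=0 after going negative at step 10, time=3.0000

Answer: 3.0000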